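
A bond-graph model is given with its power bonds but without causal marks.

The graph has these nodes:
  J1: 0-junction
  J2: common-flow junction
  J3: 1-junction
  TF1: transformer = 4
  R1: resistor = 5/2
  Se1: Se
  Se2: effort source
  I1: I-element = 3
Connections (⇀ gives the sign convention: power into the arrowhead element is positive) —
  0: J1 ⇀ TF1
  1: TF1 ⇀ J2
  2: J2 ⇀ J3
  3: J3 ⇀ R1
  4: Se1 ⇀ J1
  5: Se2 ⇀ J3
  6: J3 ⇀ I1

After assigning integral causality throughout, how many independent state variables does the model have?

#4 stroke→J1  (Se1 fixes effort; stroke away)
#5 stroke→J3  (Se2 (Se) sets effort on bond)
#0 stroke→TF1  (common-e at J1 fixed by 4)
#1 stroke→J2  (TF1 one-in-one-out from 0)
#2 stroke→J3  (J2: last free bond brings flow in)
#6 stroke→I1  (I1: I, integral causality)
#3 stroke→J3  (1-jn J3 has f-setter on 6)

1  (I1 all integral)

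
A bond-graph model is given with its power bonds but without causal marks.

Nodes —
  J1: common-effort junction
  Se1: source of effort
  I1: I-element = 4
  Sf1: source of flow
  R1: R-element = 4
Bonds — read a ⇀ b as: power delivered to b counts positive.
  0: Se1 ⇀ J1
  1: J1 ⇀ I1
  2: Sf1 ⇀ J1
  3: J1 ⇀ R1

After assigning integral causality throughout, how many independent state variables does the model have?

β0 |J1  (Se1 (Se) sets effort on bond)
β2 |Sf1  (Sf1 (Sf) sets flow on bond)
β1 |I1  (0-jn J1 has e-setter on 0)
β3 |R1  (J1: bond 0 brought effort, rest push out)

1  (I1 all integral)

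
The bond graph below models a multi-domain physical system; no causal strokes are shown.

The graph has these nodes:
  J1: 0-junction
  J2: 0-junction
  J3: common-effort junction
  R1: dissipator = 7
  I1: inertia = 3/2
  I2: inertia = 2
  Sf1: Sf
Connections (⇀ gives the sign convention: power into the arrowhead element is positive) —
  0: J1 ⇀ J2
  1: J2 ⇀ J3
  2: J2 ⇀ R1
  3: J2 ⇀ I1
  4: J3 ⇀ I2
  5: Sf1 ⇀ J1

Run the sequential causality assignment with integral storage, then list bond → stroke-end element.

bond 5 stroke at Sf1  (Sf1 (Sf) sets flow on bond)
bond 0 stroke at J1  (closing 0-jn rule on J1)
bond 3 stroke at I1  (I1 integral (f out))
bond 4 stroke at I2  (I2 outputs flow p/I2)
bond 1 stroke at J3  (J3: last free bond brings effort in)
bond 2 stroke at J2  (J2: last free bond brings effort in)

#0 stroke→J1
#1 stroke→J3
#2 stroke→J2
#3 stroke→I1
#4 stroke→I2
#5 stroke→Sf1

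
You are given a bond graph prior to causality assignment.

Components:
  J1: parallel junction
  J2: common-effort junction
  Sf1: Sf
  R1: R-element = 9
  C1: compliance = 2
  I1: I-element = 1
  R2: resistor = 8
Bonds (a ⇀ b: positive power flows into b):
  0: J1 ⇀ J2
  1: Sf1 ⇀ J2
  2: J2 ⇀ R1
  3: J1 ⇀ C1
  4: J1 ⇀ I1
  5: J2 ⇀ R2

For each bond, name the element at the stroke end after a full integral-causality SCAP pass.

bond 1 stroke→Sf1  (source Sf1 imposes f)
bond 3 stroke→J1  (C1: C, integral causality)
bond 0 stroke→J2  (0-jn J1 has e-setter on 3)
bond 4 stroke→I1  (common-e at J1 fixed by 3)
bond 2 stroke→R1  (J2: bond 0 brought effort, rest push out)
bond 5 stroke→R2  (J2: bond 0 brought effort, rest push out)

#0 |J2
#1 |Sf1
#2 |R1
#3 |J1
#4 |I1
#5 |R2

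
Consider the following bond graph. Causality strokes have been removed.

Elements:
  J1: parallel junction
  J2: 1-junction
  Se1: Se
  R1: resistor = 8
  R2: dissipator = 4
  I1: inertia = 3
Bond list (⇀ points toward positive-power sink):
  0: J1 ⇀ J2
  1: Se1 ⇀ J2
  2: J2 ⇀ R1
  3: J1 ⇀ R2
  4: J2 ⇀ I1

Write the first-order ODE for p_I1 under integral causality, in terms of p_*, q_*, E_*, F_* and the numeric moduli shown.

dp_I1/dt = E_Se1 - 4*p_I1

β1 →J2  (Se1: effort source, stroke at far end)
β4 →I1  (I1 integral (f out))
β0 →J2  (J2 flow already set via bond 4)
β2 →J2  (J2: bond 4 brought flow, rest push out)
β3 →J1  (closing 0-jn rule on J1)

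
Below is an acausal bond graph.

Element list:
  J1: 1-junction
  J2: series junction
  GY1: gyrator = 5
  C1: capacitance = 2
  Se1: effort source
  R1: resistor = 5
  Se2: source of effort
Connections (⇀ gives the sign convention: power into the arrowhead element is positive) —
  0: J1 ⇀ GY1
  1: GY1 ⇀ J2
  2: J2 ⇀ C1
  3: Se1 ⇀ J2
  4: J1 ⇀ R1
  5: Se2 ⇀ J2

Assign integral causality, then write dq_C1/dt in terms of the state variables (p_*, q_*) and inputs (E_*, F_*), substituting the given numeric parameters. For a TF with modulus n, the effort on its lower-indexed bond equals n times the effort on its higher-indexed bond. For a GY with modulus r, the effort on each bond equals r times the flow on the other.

#3 |J2  (Se1 (Se) sets effort on bond)
#5 |J2  (Se2: effort source, stroke at far end)
#2 |J2  (prefer integral on C1)
#1 |GY1  (J2: last free bond brings flow in)
#0 |GY1  (through GY1, causality inverts; strokes same side of GY1)
#4 |J1  (1-jn J1 has f-setter on 0)

dq_C1/dt = E_Se1/5 + E_Se2/5 - q_C1/10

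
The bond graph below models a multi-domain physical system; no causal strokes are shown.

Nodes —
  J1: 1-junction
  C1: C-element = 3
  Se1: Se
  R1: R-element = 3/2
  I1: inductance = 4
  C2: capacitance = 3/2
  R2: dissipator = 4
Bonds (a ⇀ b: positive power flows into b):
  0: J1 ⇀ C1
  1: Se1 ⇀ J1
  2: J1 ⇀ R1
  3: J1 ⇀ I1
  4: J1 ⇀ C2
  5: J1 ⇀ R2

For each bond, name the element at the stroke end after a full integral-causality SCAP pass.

bond 1 stroke at J1  (Se1 (Se) sets effort on bond)
bond 0 stroke at J1  (C1 outputs effort q/C1)
bond 3 stroke at I1  (I1 outputs flow p/I1)
bond 2 stroke at J1  (J1 flow already set via bond 3)
bond 4 stroke at J1  (J1 flow already set via bond 3)
bond 5 stroke at J1  (common-f at J1 fixed by 3)

b0 →J1
b1 →J1
b2 →J1
b3 →I1
b4 →J1
b5 →J1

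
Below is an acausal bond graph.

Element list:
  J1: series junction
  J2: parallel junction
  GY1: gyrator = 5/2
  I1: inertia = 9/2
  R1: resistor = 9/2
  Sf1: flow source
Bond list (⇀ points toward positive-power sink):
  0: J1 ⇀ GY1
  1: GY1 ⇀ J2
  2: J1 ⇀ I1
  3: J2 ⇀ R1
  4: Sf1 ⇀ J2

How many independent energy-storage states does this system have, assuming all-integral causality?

1  (I1 all integral)

β4 |Sf1  (Sf1 fixes flow; stroke at Sf1)
β2 |I1  (I1 integral (f out))
β0 |J1  (J1 flow already set via bond 2)
β1 |J2  (GY1 both-in/both-out from 0)
β3 |R1  (J2 effort already set via bond 1)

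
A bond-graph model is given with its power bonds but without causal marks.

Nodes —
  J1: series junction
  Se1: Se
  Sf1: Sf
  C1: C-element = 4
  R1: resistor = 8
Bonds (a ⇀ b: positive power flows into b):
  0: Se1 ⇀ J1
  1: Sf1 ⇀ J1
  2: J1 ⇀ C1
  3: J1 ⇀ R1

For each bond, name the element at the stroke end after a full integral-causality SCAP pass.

b0 →J1  (Se1: effort source, stroke at far end)
b1 →Sf1  (Sf1 fixes flow; stroke at Sf1)
b2 →J1  (1-jn J1 has f-setter on 1)
b3 →J1  (1-jn J1 has f-setter on 1)

#0 stroke at J1
#1 stroke at Sf1
#2 stroke at J1
#3 stroke at J1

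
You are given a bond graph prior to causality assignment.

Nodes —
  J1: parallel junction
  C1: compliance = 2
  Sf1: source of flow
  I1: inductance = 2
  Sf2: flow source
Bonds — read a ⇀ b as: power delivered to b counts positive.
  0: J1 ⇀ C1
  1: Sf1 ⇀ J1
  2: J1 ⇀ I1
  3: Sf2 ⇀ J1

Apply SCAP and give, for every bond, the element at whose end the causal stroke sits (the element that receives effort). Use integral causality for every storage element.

β0 stroke at J1
β1 stroke at Sf1
β2 stroke at I1
β3 stroke at Sf2

β1 →Sf1  (source Sf1 imposes f)
β3 →Sf2  (Sf2: flow source, stroke at near end)
β0 →J1  (C1 integral (e out))
β2 →I1  (common-e at J1 fixed by 0)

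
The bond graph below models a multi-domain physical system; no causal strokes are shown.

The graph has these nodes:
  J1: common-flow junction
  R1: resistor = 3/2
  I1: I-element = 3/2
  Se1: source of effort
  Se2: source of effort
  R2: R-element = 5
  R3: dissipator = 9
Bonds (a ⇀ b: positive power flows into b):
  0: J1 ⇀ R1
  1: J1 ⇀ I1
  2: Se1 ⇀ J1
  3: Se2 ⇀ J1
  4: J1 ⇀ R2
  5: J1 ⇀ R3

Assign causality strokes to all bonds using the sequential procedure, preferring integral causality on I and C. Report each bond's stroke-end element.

b2 |J1  (Se1 (Se) sets effort on bond)
b3 |J1  (Se2 (Se) sets effort on bond)
b1 |I1  (I1 outputs flow p/I1)
b0 |J1  (common-f at J1 fixed by 1)
b4 |J1  (common-f at J1 fixed by 1)
b5 |J1  (J1: bond 1 brought flow, rest push out)

b0 →J1
b1 →I1
b2 →J1
b3 →J1
b4 →J1
b5 →J1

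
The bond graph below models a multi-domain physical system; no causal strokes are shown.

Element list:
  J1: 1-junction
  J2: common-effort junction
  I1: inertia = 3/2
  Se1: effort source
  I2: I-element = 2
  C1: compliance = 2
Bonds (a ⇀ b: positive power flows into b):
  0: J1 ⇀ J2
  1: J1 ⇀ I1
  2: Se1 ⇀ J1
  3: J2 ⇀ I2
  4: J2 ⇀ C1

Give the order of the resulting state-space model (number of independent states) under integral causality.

b2 |J1  (Se1 (Se) sets effort on bond)
b1 |I1  (I1 outputs flow p/I1)
b0 |J1  (1-jn J1 has f-setter on 1)
b3 |I2  (I2 integral (f out))
b4 |J2  (only one effort-in slot at J2)

3  (C1, I1, I2 all integral)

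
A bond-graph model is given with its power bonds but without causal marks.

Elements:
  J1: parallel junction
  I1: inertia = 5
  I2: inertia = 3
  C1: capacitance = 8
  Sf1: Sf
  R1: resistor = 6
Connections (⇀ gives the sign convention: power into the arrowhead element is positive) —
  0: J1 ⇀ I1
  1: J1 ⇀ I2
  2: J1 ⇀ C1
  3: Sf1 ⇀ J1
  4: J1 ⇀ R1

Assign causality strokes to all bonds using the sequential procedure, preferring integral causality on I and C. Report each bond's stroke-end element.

#3 →Sf1  (Sf1 fixes flow; stroke at Sf1)
#0 →I1  (I1 integral (f out))
#1 →I2  (I2 outputs flow p/I2)
#2 →J1  (C1: C, integral causality)
#4 →R1  (0-jn J1 has e-setter on 2)

#0 |I1
#1 |I2
#2 |J1
#3 |Sf1
#4 |R1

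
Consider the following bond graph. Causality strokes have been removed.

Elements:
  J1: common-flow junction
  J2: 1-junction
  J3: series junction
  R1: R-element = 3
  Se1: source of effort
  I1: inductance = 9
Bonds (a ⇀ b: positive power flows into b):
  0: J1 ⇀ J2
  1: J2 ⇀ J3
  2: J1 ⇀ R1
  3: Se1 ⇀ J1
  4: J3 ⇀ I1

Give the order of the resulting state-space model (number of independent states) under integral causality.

1  (I1 all integral)

β3 |J1  (Se1: effort source, stroke at far end)
β4 |I1  (I1: I, integral causality)
β1 |J3  (common-f at J3 fixed by 4)
β0 |J2  (J2: bond 1 brought flow, rest push out)
β2 |J1  (J1: bond 0 brought flow, rest push out)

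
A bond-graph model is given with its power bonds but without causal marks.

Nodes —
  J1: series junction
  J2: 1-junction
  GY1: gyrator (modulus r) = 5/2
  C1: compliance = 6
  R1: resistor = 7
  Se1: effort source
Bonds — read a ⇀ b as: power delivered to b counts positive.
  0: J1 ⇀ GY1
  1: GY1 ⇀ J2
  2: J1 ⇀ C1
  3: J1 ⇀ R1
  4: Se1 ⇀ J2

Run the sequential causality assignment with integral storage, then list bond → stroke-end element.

b0 stroke at GY1
b1 stroke at GY1
b2 stroke at J1
b3 stroke at J1
b4 stroke at J2

#4 stroke at J2  (Se1: effort source, stroke at far end)
#1 stroke at GY1  (J2 needs exactly one f-in)
#0 stroke at GY1  (GY1 both-in/both-out from 1)
#2 stroke at J1  (J1 flow already set via bond 0)
#3 stroke at J1  (1-jn J1 has f-setter on 0)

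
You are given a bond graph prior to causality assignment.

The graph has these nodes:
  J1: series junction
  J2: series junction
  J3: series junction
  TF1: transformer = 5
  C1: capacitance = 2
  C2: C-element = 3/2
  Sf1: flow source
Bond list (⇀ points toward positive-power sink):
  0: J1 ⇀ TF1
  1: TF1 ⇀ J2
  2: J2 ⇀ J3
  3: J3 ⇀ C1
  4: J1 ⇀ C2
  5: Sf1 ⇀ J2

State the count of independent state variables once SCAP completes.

b5 |Sf1  (source Sf1 imposes f)
b1 |J2  (common-f at J2 fixed by 5)
b2 |J2  (J2 flow already set via bond 5)
b3 |J3  (J3: bond 2 brought flow, rest push out)
b0 |TF1  (through TF1, causality passes straight; one stroke at TF1)
b4 |J1  (J1: bond 0 brought flow, rest push out)

2  (C1, C2 all integral)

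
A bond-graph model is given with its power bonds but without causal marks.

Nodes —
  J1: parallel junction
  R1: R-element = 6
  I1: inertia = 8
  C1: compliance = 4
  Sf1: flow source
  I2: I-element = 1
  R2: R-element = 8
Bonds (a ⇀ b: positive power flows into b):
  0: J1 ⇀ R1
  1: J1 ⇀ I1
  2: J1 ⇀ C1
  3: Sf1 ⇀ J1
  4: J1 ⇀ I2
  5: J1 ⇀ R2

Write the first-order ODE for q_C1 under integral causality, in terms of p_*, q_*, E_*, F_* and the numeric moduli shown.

#3 stroke at Sf1  (Sf1 (Sf) sets flow on bond)
#1 stroke at I1  (I1: I, integral causality)
#2 stroke at J1  (C1: C, integral causality)
#0 stroke at R1  (J1 effort already set via bond 2)
#4 stroke at I2  (common-e at J1 fixed by 2)
#5 stroke at R2  (J1 effort already set via bond 2)

dq_C1/dt = F_Sf1 - p_I1/8 - p_I2 - 7*q_C1/96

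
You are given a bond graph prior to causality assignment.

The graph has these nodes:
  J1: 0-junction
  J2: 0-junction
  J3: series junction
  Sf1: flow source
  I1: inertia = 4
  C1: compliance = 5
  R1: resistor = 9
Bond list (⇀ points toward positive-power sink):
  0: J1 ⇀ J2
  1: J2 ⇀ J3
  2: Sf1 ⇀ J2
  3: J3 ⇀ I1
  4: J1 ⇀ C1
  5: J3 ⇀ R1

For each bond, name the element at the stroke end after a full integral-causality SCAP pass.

β2 stroke at Sf1  (Sf1 fixes flow; stroke at Sf1)
β3 stroke at I1  (prefer integral on I1)
β1 stroke at J3  (1-jn J3 has f-setter on 3)
β5 stroke at J3  (J3 flow already set via bond 3)
β0 stroke at J2  (J2 needs exactly one e-in)
β4 stroke at J1  (closing 0-jn rule on J1)

bond 0 stroke→J2
bond 1 stroke→J3
bond 2 stroke→Sf1
bond 3 stroke→I1
bond 4 stroke→J1
bond 5 stroke→J3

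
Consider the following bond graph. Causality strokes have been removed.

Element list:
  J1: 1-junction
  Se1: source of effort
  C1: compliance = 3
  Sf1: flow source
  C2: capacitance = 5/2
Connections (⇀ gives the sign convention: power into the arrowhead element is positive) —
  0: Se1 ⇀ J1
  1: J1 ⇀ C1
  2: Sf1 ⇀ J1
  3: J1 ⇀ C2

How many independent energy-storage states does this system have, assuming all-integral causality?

#0 stroke→J1  (Se1 fixes effort; stroke away)
#2 stroke→Sf1  (source Sf1 imposes f)
#1 stroke→J1  (J1: bond 2 brought flow, rest push out)
#3 stroke→J1  (J1: bond 2 brought flow, rest push out)

2  (C1, C2 all integral)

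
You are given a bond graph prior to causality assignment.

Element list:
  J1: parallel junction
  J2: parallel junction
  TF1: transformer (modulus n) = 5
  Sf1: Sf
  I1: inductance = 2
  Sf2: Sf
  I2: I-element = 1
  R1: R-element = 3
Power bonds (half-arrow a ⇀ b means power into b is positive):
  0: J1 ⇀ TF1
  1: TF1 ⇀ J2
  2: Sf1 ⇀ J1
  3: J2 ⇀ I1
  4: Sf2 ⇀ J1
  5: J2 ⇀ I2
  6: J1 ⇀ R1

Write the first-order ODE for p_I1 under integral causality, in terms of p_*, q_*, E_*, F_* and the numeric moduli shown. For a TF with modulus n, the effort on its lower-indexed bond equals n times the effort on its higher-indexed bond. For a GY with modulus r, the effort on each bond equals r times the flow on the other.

dp_I1/dt = 3*F_Sf1/5 + 3*F_Sf2/5 - 3*p_I1/50 - 3*p_I2/25

b2 stroke→Sf1  (Sf1 fixes flow; stroke at Sf1)
b4 stroke→Sf2  (Sf2: flow source, stroke at near end)
b3 stroke→I1  (prefer integral on I1)
b5 stroke→I2  (prefer integral on I2)
b1 stroke→J2  (J2 needs exactly one e-in)
b0 stroke→TF1  (TF TF1: opposite of bond 1)
b6 stroke→J1  (closing 0-jn rule on J1)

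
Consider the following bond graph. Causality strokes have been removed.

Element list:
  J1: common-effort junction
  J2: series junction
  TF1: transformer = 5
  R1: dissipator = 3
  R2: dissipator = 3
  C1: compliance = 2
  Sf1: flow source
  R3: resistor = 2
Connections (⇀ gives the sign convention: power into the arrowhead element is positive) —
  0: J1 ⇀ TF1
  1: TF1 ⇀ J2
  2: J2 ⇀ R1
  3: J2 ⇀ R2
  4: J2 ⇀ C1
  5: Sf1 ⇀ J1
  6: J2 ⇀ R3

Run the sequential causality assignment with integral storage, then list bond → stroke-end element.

#5 stroke at Sf1  (source Sf1 imposes f)
#0 stroke at J1  (J1: last free bond brings effort in)
#1 stroke at TF1  (through TF1, causality passes straight; one stroke at TF1)
#2 stroke at J2  (1-jn J2 has f-setter on 1)
#3 stroke at J2  (1-jn J2 has f-setter on 1)
#4 stroke at J2  (1-jn J2 has f-setter on 1)
#6 stroke at J2  (J2: bond 1 brought flow, rest push out)

#0 →J1
#1 →TF1
#2 →J2
#3 →J2
#4 →J2
#5 →Sf1
#6 →J2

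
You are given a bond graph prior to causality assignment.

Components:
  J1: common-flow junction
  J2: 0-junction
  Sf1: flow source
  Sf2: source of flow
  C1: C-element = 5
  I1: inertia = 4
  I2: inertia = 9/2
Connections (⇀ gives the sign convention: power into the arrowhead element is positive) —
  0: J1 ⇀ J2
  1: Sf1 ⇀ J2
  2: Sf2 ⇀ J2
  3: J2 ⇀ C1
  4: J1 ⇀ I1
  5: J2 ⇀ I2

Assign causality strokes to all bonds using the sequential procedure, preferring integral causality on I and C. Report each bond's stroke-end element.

bond 1 stroke→Sf1  (Sf1 (Sf) sets flow on bond)
bond 2 stroke→Sf2  (Sf2 fixes flow; stroke at Sf2)
bond 3 stroke→J2  (C1 outputs effort q/C1)
bond 0 stroke→J1  (J2 effort already set via bond 3)
bond 5 stroke→I2  (common-e at J2 fixed by 3)
bond 4 stroke→I1  (closing 1-jn rule on J1)

b0 stroke at J1
b1 stroke at Sf1
b2 stroke at Sf2
b3 stroke at J2
b4 stroke at I1
b5 stroke at I2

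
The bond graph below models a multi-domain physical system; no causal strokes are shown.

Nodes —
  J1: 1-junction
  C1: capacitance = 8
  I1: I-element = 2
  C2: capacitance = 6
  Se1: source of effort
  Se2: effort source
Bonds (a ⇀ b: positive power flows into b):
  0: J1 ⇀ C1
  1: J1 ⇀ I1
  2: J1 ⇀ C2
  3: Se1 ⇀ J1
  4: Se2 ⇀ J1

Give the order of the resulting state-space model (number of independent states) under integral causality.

β3 stroke at J1  (Se1: effort source, stroke at far end)
β4 stroke at J1  (Se2 fixes effort; stroke away)
β0 stroke at J1  (C1 integral (e out))
β1 stroke at I1  (I1: I, integral causality)
β2 stroke at J1  (J1: bond 1 brought flow, rest push out)

3  (C1, C2, I1 all integral)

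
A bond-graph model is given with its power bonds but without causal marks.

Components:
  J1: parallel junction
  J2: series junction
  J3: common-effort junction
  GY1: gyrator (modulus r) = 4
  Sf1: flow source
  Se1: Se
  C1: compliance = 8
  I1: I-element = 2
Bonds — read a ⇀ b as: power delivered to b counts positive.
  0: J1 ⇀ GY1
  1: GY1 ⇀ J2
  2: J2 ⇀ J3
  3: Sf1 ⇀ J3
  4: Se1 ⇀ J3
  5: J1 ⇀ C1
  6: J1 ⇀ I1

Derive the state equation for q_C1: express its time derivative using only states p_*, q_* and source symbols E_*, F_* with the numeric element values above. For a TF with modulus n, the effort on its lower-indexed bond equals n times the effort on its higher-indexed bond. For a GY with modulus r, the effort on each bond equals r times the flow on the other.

dq_C1/dt = -E_Se1/4 - p_I1/2

b3 →Sf1  (Sf1: flow source, stroke at near end)
b4 →J3  (Se1 (Se) sets effort on bond)
b2 →J2  (common-e at J3 fixed by 4)
b1 →GY1  (J2: last free bond brings flow in)
b0 →GY1  (GY1 both-in/both-out from 1)
b5 →J1  (prefer integral on C1)
b6 →I1  (J1 effort already set via bond 5)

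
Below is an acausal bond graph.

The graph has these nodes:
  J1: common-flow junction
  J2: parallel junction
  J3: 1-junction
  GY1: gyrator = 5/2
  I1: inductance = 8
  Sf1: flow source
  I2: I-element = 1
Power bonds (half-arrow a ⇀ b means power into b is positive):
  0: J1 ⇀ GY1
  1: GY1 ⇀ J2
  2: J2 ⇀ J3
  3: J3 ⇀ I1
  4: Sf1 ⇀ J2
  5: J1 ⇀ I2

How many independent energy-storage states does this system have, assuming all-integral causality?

bond 4 stroke at Sf1  (Sf1: flow source, stroke at near end)
bond 3 stroke at I1  (prefer integral on I1)
bond 2 stroke at J3  (common-f at J3 fixed by 3)
bond 1 stroke at J2  (J2 needs exactly one e-in)
bond 0 stroke at J1  (GY GY1: same side as bond 1)
bond 5 stroke at I2  (J1 needs exactly one f-in)

2  (I1, I2 all integral)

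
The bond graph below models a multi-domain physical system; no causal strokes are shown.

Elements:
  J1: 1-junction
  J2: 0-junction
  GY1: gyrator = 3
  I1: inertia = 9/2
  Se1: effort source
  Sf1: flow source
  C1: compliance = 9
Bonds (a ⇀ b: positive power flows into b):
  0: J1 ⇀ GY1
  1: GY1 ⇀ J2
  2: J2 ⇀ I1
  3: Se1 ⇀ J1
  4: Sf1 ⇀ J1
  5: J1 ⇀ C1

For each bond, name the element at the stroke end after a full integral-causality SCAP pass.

#3 stroke at J1  (source Se1 imposes e)
#4 stroke at Sf1  (Sf1 fixes flow; stroke at Sf1)
#0 stroke at J1  (J1: bond 4 brought flow, rest push out)
#5 stroke at J1  (common-f at J1 fixed by 4)
#1 stroke at J2  (GY1: gyrator matches bond 0)
#2 stroke at I1  (0-jn J2 has e-setter on 1)

b0 stroke at J1
b1 stroke at J2
b2 stroke at I1
b3 stroke at J1
b4 stroke at Sf1
b5 stroke at J1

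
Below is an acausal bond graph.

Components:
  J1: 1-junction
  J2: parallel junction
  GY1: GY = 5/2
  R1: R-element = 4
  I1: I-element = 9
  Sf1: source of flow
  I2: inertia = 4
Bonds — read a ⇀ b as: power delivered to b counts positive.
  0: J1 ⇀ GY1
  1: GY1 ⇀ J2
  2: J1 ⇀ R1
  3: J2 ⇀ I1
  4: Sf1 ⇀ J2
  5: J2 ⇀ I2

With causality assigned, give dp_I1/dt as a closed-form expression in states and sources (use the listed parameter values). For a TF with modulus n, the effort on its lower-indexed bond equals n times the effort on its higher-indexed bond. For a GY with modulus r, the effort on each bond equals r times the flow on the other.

dp_I1/dt = 25*F_Sf1/16 - 25*p_I1/144 - 25*p_I2/64

bond 4 stroke→Sf1  (Sf1 (Sf) sets flow on bond)
bond 3 stroke→I1  (I1 integral (f out))
bond 5 stroke→I2  (I2: I, integral causality)
bond 1 stroke→J2  (J2 needs exactly one e-in)
bond 0 stroke→J1  (through GY1, causality inverts; strokes same side of GY1)
bond 2 stroke→R1  (J1: last free bond brings flow in)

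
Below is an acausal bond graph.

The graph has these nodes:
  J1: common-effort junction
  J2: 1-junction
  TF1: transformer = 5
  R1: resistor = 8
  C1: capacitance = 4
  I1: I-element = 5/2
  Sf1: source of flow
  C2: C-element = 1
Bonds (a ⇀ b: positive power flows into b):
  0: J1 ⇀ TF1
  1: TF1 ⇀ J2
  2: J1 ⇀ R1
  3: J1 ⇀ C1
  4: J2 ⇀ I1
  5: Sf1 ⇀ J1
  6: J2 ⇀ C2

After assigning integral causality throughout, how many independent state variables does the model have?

b5 stroke→Sf1  (Sf1 fixes flow; stroke at Sf1)
b3 stroke→J1  (prefer integral on C1)
b0 stroke→TF1  (0-jn J1 has e-setter on 3)
b2 stroke→R1  (common-e at J1 fixed by 3)
b1 stroke→J2  (TF TF1: opposite of bond 0)
b4 stroke→I1  (I1: I, integral causality)
b6 stroke→J2  (J2: bond 4 brought flow, rest push out)

3  (C1, C2, I1 all integral)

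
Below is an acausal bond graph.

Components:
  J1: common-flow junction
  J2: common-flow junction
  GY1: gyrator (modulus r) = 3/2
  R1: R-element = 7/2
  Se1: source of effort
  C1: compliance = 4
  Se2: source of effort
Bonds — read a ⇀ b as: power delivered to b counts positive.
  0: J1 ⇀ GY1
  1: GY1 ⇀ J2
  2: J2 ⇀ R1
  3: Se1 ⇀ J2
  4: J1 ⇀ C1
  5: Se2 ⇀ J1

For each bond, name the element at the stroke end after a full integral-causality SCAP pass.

β0 stroke at GY1
β1 stroke at GY1
β2 stroke at J2
β3 stroke at J2
β4 stroke at J1
β5 stroke at J1

#3 stroke at J2  (Se1: effort source, stroke at far end)
#5 stroke at J1  (source Se2 imposes e)
#4 stroke at J1  (C1 outputs effort q/C1)
#0 stroke at GY1  (J1 needs exactly one f-in)
#1 stroke at GY1  (GY1: gyrator matches bond 0)
#2 stroke at J2  (1-jn J2 has f-setter on 1)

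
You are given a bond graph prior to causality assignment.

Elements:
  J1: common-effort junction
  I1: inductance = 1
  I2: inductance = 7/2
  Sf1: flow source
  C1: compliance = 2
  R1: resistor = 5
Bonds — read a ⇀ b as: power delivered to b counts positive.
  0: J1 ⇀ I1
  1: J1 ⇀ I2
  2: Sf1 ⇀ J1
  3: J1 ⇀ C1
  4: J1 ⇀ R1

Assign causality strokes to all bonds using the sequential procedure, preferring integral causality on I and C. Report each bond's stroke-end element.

#2 →Sf1  (Sf1 (Sf) sets flow on bond)
#0 →I1  (I1 integral (f out))
#1 →I2  (I2 integral (f out))
#3 →J1  (C1 outputs effort q/C1)
#4 →R1  (common-e at J1 fixed by 3)

#0 →I1
#1 →I2
#2 →Sf1
#3 →J1
#4 →R1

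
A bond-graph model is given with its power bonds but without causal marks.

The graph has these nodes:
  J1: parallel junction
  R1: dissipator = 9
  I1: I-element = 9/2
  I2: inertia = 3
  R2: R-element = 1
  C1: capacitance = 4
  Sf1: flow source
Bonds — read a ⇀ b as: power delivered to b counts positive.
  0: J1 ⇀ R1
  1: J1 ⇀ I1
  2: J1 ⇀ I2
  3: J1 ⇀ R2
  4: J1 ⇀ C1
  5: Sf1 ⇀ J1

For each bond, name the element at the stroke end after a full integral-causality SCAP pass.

b0 |R1
b1 |I1
b2 |I2
b3 |R2
b4 |J1
b5 |Sf1

β5 →Sf1  (Sf1: flow source, stroke at near end)
β1 →I1  (prefer integral on I1)
β2 →I2  (I2: I, integral causality)
β4 →J1  (C1 integral (e out))
β0 →R1  (J1: bond 4 brought effort, rest push out)
β3 →R2  (common-e at J1 fixed by 4)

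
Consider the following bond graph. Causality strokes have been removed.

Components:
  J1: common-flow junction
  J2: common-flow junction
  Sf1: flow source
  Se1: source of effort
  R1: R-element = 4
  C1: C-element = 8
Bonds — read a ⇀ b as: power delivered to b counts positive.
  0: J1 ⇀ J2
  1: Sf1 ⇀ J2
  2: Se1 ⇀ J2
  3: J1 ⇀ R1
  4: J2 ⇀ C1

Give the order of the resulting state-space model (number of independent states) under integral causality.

1  (C1 all integral)

bond 1 stroke at Sf1  (source Sf1 imposes f)
bond 2 stroke at J2  (Se1 fixes effort; stroke away)
bond 0 stroke at J2  (J2: bond 1 brought flow, rest push out)
bond 4 stroke at J2  (common-f at J2 fixed by 1)
bond 3 stroke at J1  (common-f at J1 fixed by 0)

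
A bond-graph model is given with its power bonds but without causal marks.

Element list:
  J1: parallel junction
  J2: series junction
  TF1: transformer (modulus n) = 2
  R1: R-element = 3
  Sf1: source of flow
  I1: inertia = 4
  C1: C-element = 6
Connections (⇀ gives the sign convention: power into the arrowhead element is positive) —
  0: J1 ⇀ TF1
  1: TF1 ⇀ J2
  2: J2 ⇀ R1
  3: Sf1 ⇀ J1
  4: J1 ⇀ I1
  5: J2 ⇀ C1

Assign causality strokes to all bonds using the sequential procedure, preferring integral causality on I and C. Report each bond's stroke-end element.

β0 →J1
β1 →TF1
β2 →J2
β3 →Sf1
β4 →I1
β5 →J2

b3 →Sf1  (Sf1 fixes flow; stroke at Sf1)
b4 →I1  (I1 outputs flow p/I1)
b0 →J1  (only one effort-in slot at J1)
b1 →TF1  (TF TF1: opposite of bond 0)
b2 →J2  (common-f at J2 fixed by 1)
b5 →J2  (J2 flow already set via bond 1)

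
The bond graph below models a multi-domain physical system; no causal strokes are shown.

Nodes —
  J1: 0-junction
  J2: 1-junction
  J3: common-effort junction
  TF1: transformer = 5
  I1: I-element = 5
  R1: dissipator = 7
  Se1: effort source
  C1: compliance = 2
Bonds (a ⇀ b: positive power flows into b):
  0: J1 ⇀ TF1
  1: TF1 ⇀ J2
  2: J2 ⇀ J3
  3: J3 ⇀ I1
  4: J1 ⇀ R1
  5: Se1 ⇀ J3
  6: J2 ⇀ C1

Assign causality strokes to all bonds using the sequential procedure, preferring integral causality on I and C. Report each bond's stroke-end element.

b0 stroke→J1
b1 stroke→TF1
b2 stroke→J2
b3 stroke→I1
b4 stroke→R1
b5 stroke→J3
b6 stroke→J2

bond 5 stroke→J3  (Se1 (Se) sets effort on bond)
bond 2 stroke→J2  (0-jn J3 has e-setter on 5)
bond 3 stroke→I1  (J3 effort already set via bond 5)
bond 6 stroke→J2  (C1: C, integral causality)
bond 1 stroke→TF1  (J2: last free bond brings flow in)
bond 0 stroke→J1  (through TF1, causality passes straight; one stroke at TF1)
bond 4 stroke→R1  (J1: bond 0 brought effort, rest push out)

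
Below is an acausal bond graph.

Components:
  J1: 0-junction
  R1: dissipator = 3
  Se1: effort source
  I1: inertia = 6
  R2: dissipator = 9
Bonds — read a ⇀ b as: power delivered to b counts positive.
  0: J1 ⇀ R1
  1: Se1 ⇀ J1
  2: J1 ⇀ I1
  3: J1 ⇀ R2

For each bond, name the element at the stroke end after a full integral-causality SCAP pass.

b1 |J1  (source Se1 imposes e)
b0 |R1  (J1: bond 1 brought effort, rest push out)
b2 |I1  (common-e at J1 fixed by 1)
b3 |R2  (J1 effort already set via bond 1)

#0 stroke→R1
#1 stroke→J1
#2 stroke→I1
#3 stroke→R2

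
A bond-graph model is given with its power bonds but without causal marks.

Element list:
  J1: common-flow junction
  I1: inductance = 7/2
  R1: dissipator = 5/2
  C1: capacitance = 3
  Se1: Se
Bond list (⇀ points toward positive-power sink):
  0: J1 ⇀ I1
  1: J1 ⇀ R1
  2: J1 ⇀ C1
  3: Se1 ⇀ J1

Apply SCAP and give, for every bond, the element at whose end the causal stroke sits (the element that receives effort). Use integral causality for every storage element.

bond 0 |I1
bond 1 |J1
bond 2 |J1
bond 3 |J1

bond 3 |J1  (Se1 (Se) sets effort on bond)
bond 0 |I1  (I1 outputs flow p/I1)
bond 1 |J1  (J1 flow already set via bond 0)
bond 2 |J1  (1-jn J1 has f-setter on 0)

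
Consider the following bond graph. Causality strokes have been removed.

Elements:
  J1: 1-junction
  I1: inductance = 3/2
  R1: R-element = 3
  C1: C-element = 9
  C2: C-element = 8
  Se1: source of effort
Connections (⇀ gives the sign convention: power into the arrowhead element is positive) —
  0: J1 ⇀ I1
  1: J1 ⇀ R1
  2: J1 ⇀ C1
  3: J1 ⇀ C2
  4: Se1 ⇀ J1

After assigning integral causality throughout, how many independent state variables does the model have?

β4 →J1  (Se1 (Se) sets effort on bond)
β0 →I1  (prefer integral on I1)
β1 →J1  (J1 flow already set via bond 0)
β2 →J1  (common-f at J1 fixed by 0)
β3 →J1  (J1: bond 0 brought flow, rest push out)

3  (C1, C2, I1 all integral)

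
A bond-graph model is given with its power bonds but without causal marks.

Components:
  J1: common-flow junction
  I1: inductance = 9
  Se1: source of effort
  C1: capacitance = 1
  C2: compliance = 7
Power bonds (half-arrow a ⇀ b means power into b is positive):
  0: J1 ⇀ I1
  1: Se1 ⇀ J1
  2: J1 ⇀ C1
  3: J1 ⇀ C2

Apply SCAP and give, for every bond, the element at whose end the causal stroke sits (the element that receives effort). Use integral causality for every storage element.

b1 stroke→J1  (Se1 fixes effort; stroke away)
b0 stroke→I1  (I1 integral (f out))
b2 stroke→J1  (common-f at J1 fixed by 0)
b3 stroke→J1  (common-f at J1 fixed by 0)

bond 0 stroke at I1
bond 1 stroke at J1
bond 2 stroke at J1
bond 3 stroke at J1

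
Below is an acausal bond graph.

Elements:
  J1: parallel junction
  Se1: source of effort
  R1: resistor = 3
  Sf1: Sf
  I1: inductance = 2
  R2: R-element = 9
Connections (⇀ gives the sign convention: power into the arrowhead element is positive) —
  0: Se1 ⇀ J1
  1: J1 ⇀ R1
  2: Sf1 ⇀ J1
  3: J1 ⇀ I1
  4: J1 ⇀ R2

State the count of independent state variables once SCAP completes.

1  (I1 all integral)

#0 |J1  (source Se1 imposes e)
#2 |Sf1  (Sf1 fixes flow; stroke at Sf1)
#1 |R1  (J1: bond 0 brought effort, rest push out)
#3 |I1  (J1: bond 0 brought effort, rest push out)
#4 |R2  (J1 effort already set via bond 0)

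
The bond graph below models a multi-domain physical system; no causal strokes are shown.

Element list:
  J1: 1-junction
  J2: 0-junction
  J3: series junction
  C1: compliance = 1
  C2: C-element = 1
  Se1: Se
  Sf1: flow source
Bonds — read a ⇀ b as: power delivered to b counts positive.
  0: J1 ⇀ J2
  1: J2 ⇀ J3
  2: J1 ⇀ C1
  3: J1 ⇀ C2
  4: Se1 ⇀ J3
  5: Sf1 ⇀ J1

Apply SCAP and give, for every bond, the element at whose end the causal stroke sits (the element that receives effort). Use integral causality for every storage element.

bond 0 →J1
bond 1 →J2
bond 2 →J1
bond 3 →J1
bond 4 →J3
bond 5 →Sf1

#4 stroke→J3  (Se1 (Se) sets effort on bond)
#5 stroke→Sf1  (Sf1 fixes flow; stroke at Sf1)
#0 stroke→J1  (J1 flow already set via bond 5)
#2 stroke→J1  (J1 flow already set via bond 5)
#3 stroke→J1  (J1 flow already set via bond 5)
#1 stroke→J2  (closing 0-jn rule on J2)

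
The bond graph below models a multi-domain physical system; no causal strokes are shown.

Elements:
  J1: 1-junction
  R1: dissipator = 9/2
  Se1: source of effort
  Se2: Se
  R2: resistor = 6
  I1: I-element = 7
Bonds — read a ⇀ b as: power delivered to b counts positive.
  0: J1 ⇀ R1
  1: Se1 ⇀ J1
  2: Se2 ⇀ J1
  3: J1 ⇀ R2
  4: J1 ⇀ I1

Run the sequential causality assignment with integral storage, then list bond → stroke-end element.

#0 stroke at J1
#1 stroke at J1
#2 stroke at J1
#3 stroke at J1
#4 stroke at I1

b1 |J1  (Se1: effort source, stroke at far end)
b2 |J1  (Se2 (Se) sets effort on bond)
b4 |I1  (I1: I, integral causality)
b0 |J1  (J1: bond 4 brought flow, rest push out)
b3 |J1  (common-f at J1 fixed by 4)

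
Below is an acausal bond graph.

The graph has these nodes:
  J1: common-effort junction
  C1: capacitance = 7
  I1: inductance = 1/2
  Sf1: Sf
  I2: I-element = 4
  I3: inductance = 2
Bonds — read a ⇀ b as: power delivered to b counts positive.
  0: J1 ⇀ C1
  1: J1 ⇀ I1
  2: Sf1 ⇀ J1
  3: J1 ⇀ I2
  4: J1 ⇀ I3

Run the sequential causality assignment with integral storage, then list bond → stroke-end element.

bond 0 stroke→J1
bond 1 stroke→I1
bond 2 stroke→Sf1
bond 3 stroke→I2
bond 4 stroke→I3

b2 stroke at Sf1  (source Sf1 imposes f)
b0 stroke at J1  (C1 integral (e out))
b1 stroke at I1  (common-e at J1 fixed by 0)
b3 stroke at I2  (J1 effort already set via bond 0)
b4 stroke at I3  (0-jn J1 has e-setter on 0)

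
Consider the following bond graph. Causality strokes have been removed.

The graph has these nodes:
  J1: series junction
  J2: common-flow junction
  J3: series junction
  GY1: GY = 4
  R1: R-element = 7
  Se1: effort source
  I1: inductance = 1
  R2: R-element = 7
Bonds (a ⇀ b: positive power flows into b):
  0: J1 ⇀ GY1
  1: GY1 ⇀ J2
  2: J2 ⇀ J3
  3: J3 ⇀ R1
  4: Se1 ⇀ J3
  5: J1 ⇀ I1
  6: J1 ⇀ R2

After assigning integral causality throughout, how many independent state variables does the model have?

b4 |J3  (Se1: effort source, stroke at far end)
b5 |I1  (I1: I, integral causality)
b0 |J1  (common-f at J1 fixed by 5)
b6 |J1  (1-jn J1 has f-setter on 5)
b1 |J2  (GY1: gyrator matches bond 0)
b2 |J3  (J2 needs exactly one f-in)
b3 |R1  (only one flow-in slot at J3)

1  (I1 all integral)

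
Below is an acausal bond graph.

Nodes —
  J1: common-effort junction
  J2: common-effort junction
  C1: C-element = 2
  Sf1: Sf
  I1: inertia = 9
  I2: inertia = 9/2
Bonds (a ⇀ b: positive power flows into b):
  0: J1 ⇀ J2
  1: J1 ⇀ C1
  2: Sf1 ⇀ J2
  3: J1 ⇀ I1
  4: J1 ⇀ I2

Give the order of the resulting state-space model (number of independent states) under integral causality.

b2 |Sf1  (source Sf1 imposes f)
b0 |J2  (only one effort-in slot at J2)
b1 |J1  (C1: C, integral causality)
b3 |I1  (J1 effort already set via bond 1)
b4 |I2  (0-jn J1 has e-setter on 1)

3  (C1, I1, I2 all integral)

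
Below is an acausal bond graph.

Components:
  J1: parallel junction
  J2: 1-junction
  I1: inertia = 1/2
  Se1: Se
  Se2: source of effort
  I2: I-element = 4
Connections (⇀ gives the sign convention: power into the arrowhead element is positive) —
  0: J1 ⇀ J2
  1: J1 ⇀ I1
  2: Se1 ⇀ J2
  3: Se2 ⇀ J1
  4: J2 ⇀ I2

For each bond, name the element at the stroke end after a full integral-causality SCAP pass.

β0 →J2
β1 →I1
β2 →J2
β3 →J1
β4 →I2

bond 2 →J2  (Se1 (Se) sets effort on bond)
bond 3 →J1  (Se2 fixes effort; stroke away)
bond 0 →J2  (0-jn J1 has e-setter on 3)
bond 1 →I1  (J1: bond 3 brought effort, rest push out)
bond 4 →I2  (only one flow-in slot at J2)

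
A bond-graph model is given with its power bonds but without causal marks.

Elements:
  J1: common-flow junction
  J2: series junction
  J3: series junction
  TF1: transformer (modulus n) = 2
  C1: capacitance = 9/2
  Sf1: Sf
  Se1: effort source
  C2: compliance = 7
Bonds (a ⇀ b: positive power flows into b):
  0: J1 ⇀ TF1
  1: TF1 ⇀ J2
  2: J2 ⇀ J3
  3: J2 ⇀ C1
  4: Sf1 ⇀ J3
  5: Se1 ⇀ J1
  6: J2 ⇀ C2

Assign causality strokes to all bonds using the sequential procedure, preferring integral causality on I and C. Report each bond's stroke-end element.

β4 →Sf1  (Sf1 (Sf) sets flow on bond)
β5 →J1  (source Se1 imposes e)
β0 →TF1  (only one flow-in slot at J1)
β2 →J3  (common-f at J3 fixed by 4)
β1 →J2  (TF TF1: opposite of bond 0)
β3 →J2  (1-jn J2 has f-setter on 2)
β6 →J2  (J2 flow already set via bond 2)

b0 stroke at TF1
b1 stroke at J2
b2 stroke at J3
b3 stroke at J2
b4 stroke at Sf1
b5 stroke at J1
b6 stroke at J2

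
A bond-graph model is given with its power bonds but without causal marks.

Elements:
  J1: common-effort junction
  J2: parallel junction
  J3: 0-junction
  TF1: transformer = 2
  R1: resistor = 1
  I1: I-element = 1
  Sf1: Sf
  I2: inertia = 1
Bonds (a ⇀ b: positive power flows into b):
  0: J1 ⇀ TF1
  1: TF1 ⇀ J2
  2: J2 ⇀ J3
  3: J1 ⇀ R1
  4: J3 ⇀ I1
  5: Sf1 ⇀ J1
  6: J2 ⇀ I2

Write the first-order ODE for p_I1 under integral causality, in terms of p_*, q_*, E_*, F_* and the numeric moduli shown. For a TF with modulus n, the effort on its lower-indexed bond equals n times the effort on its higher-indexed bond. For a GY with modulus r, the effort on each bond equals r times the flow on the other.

b5 stroke at Sf1  (Sf1 (Sf) sets flow on bond)
b4 stroke at I1  (I1: I, integral causality)
b2 stroke at J3  (J3: last free bond brings effort in)
b6 stroke at I2  (I2: I, integral causality)
b1 stroke at J2  (J2: last free bond brings effort in)
b0 stroke at TF1  (TF TF1: opposite of bond 1)
b3 stroke at J1  (only one effort-in slot at J1)

dp_I1/dt = F_Sf1/2 - p_I1/4 - p_I2/4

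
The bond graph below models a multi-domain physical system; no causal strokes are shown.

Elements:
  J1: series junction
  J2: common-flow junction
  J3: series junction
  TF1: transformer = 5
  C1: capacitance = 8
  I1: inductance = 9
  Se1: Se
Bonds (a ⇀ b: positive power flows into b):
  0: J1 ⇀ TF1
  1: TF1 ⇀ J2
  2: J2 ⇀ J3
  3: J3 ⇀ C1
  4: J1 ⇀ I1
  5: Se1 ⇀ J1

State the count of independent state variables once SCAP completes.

2  (C1, I1 all integral)

β5 |J1  (Se1: effort source, stroke at far end)
β3 |J3  (C1 outputs effort q/C1)
β2 |J2  (only one flow-in slot at J3)
β1 |TF1  (J2 needs exactly one f-in)
β0 |J1  (TF1 one-in-one-out from 1)
β4 |I1  (closing 1-jn rule on J1)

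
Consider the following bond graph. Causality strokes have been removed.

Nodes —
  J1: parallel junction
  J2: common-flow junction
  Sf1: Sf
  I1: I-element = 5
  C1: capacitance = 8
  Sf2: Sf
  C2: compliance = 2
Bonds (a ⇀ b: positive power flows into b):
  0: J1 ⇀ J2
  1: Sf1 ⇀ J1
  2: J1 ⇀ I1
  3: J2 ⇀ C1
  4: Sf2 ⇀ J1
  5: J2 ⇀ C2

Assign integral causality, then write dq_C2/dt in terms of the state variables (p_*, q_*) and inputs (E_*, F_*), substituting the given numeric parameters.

#1 stroke at Sf1  (Sf1: flow source, stroke at near end)
#4 stroke at Sf2  (Sf2 (Sf) sets flow on bond)
#2 stroke at I1  (I1 outputs flow p/I1)
#0 stroke at J1  (J1: last free bond brings effort in)
#3 stroke at J2  (1-jn J2 has f-setter on 0)
#5 stroke at J2  (common-f at J2 fixed by 0)

dq_C2/dt = F_Sf1 + F_Sf2 - p_I1/5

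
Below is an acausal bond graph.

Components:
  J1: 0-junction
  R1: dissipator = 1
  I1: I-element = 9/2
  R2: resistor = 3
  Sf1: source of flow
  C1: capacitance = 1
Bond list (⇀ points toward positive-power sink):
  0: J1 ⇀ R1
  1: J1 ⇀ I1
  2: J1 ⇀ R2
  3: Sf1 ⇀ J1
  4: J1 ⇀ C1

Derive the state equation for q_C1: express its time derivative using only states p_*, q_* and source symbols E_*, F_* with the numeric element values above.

dq_C1/dt = F_Sf1 - 2*p_I1/9 - 4*q_C1/3

b3 stroke→Sf1  (Sf1 fixes flow; stroke at Sf1)
b1 stroke→I1  (I1: I, integral causality)
b4 stroke→J1  (prefer integral on C1)
b0 stroke→R1  (J1 effort already set via bond 4)
b2 stroke→R2  (J1: bond 4 brought effort, rest push out)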